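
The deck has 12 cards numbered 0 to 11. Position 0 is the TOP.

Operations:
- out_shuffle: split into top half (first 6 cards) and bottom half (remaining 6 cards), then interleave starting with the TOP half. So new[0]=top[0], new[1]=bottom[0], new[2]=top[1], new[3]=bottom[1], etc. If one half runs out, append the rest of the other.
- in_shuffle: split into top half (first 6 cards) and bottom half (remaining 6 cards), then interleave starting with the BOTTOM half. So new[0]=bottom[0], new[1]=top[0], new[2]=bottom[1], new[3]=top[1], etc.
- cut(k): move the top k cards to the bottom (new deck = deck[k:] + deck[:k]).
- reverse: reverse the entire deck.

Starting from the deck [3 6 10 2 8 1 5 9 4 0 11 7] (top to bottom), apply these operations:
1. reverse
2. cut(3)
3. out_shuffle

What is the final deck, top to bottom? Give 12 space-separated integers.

Answer: 4 10 9 6 5 3 1 7 8 11 2 0

Derivation:
After op 1 (reverse): [7 11 0 4 9 5 1 8 2 10 6 3]
After op 2 (cut(3)): [4 9 5 1 8 2 10 6 3 7 11 0]
After op 3 (out_shuffle): [4 10 9 6 5 3 1 7 8 11 2 0]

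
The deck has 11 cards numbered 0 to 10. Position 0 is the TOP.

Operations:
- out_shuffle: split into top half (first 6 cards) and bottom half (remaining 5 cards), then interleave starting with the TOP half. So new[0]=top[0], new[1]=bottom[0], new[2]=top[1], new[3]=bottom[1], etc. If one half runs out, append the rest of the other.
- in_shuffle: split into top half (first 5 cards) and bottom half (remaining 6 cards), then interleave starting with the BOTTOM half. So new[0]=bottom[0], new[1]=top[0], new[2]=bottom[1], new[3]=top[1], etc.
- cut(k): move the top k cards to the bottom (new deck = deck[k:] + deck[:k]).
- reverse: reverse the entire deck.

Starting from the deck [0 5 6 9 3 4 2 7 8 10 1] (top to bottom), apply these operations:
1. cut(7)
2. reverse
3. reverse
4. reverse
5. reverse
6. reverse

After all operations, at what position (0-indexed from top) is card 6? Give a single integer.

Answer: 4

Derivation:
After op 1 (cut(7)): [7 8 10 1 0 5 6 9 3 4 2]
After op 2 (reverse): [2 4 3 9 6 5 0 1 10 8 7]
After op 3 (reverse): [7 8 10 1 0 5 6 9 3 4 2]
After op 4 (reverse): [2 4 3 9 6 5 0 1 10 8 7]
After op 5 (reverse): [7 8 10 1 0 5 6 9 3 4 2]
After op 6 (reverse): [2 4 3 9 6 5 0 1 10 8 7]
Card 6 is at position 4.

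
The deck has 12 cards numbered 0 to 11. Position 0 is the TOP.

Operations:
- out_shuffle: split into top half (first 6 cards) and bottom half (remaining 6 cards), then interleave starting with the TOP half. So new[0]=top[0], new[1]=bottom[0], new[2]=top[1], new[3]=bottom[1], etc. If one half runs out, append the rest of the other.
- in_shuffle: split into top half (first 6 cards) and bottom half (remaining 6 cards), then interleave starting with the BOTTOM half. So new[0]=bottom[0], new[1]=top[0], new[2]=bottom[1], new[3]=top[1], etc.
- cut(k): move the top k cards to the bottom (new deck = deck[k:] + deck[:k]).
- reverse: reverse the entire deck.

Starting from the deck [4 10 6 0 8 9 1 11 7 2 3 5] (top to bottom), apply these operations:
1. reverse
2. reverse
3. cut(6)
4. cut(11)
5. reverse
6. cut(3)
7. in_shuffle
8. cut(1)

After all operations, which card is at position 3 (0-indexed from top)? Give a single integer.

After op 1 (reverse): [5 3 2 7 11 1 9 8 0 6 10 4]
After op 2 (reverse): [4 10 6 0 8 9 1 11 7 2 3 5]
After op 3 (cut(6)): [1 11 7 2 3 5 4 10 6 0 8 9]
After op 4 (cut(11)): [9 1 11 7 2 3 5 4 10 6 0 8]
After op 5 (reverse): [8 0 6 10 4 5 3 2 7 11 1 9]
After op 6 (cut(3)): [10 4 5 3 2 7 11 1 9 8 0 6]
After op 7 (in_shuffle): [11 10 1 4 9 5 8 3 0 2 6 7]
After op 8 (cut(1)): [10 1 4 9 5 8 3 0 2 6 7 11]
Position 3: card 9.

Answer: 9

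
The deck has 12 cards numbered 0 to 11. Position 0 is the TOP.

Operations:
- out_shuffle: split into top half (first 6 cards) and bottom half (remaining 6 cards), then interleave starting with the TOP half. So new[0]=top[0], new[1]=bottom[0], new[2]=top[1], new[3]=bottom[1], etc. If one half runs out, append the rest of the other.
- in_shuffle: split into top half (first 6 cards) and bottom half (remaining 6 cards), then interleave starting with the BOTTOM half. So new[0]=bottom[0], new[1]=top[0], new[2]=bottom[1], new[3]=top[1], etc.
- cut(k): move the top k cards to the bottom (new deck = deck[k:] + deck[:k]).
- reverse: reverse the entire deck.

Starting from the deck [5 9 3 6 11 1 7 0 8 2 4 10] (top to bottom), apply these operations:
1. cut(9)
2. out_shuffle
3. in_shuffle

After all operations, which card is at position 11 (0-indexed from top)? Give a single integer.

Answer: 1

Derivation:
After op 1 (cut(9)): [2 4 10 5 9 3 6 11 1 7 0 8]
After op 2 (out_shuffle): [2 6 4 11 10 1 5 7 9 0 3 8]
After op 3 (in_shuffle): [5 2 7 6 9 4 0 11 3 10 8 1]
Position 11: card 1.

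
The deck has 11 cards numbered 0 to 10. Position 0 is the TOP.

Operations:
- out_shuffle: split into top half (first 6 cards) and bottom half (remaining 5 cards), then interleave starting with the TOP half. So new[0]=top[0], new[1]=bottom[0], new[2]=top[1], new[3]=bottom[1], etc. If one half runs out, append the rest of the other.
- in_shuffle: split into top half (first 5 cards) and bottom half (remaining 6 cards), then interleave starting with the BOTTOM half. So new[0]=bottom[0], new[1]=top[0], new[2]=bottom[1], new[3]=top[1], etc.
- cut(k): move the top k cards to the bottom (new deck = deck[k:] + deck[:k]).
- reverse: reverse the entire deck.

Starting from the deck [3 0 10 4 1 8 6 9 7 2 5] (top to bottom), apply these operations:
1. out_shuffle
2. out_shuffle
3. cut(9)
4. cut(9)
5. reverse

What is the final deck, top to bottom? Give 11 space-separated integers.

Answer: 9 1 0 2 6 4 3 7 8 10 5

Derivation:
After op 1 (out_shuffle): [3 6 0 9 10 7 4 2 1 5 8]
After op 2 (out_shuffle): [3 4 6 2 0 1 9 5 10 8 7]
After op 3 (cut(9)): [8 7 3 4 6 2 0 1 9 5 10]
After op 4 (cut(9)): [5 10 8 7 3 4 6 2 0 1 9]
After op 5 (reverse): [9 1 0 2 6 4 3 7 8 10 5]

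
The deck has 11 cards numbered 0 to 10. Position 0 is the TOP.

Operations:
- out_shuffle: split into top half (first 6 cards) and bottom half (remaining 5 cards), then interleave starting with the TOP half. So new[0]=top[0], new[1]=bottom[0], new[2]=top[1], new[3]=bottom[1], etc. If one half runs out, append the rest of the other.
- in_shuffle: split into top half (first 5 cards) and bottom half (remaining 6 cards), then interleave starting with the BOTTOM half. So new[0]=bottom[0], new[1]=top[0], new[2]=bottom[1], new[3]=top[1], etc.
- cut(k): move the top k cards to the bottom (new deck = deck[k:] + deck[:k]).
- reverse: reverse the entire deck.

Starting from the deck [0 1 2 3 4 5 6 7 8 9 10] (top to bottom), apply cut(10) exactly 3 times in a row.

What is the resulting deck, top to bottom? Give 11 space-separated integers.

Answer: 8 9 10 0 1 2 3 4 5 6 7

Derivation:
After op 1 (cut(10)): [10 0 1 2 3 4 5 6 7 8 9]
After op 2 (cut(10)): [9 10 0 1 2 3 4 5 6 7 8]
After op 3 (cut(10)): [8 9 10 0 1 2 3 4 5 6 7]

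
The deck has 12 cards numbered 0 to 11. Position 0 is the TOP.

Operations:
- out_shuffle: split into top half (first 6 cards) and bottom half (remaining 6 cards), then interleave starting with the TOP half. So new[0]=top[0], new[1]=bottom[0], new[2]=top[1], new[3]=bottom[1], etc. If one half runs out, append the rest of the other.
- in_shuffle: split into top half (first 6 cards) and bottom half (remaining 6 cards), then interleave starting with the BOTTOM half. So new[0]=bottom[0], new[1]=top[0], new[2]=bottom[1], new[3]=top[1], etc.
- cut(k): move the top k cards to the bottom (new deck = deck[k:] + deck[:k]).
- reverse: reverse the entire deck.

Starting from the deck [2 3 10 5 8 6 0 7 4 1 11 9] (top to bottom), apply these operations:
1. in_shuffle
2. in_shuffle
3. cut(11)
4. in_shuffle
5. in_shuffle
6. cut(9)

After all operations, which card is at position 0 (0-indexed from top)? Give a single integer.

After op 1 (in_shuffle): [0 2 7 3 4 10 1 5 11 8 9 6]
After op 2 (in_shuffle): [1 0 5 2 11 7 8 3 9 4 6 10]
After op 3 (cut(11)): [10 1 0 5 2 11 7 8 3 9 4 6]
After op 4 (in_shuffle): [7 10 8 1 3 0 9 5 4 2 6 11]
After op 5 (in_shuffle): [9 7 5 10 4 8 2 1 6 3 11 0]
After op 6 (cut(9)): [3 11 0 9 7 5 10 4 8 2 1 6]
Position 0: card 3.

Answer: 3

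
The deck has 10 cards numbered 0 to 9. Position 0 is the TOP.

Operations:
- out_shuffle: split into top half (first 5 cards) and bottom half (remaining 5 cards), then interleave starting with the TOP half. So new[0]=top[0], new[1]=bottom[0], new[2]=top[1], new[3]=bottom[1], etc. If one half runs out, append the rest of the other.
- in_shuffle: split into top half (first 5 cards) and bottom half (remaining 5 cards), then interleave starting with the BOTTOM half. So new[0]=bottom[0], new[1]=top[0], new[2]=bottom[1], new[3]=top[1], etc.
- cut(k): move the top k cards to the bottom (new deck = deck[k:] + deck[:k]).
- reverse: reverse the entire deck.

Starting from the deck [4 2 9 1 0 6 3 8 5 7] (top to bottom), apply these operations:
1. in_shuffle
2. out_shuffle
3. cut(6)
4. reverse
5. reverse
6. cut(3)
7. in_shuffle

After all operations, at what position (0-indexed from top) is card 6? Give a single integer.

Answer: 3

Derivation:
After op 1 (in_shuffle): [6 4 3 2 8 9 5 1 7 0]
After op 2 (out_shuffle): [6 9 4 5 3 1 2 7 8 0]
After op 3 (cut(6)): [2 7 8 0 6 9 4 5 3 1]
After op 4 (reverse): [1 3 5 4 9 6 0 8 7 2]
After op 5 (reverse): [2 7 8 0 6 9 4 5 3 1]
After op 6 (cut(3)): [0 6 9 4 5 3 1 2 7 8]
After op 7 (in_shuffle): [3 0 1 6 2 9 7 4 8 5]
Card 6 is at position 3.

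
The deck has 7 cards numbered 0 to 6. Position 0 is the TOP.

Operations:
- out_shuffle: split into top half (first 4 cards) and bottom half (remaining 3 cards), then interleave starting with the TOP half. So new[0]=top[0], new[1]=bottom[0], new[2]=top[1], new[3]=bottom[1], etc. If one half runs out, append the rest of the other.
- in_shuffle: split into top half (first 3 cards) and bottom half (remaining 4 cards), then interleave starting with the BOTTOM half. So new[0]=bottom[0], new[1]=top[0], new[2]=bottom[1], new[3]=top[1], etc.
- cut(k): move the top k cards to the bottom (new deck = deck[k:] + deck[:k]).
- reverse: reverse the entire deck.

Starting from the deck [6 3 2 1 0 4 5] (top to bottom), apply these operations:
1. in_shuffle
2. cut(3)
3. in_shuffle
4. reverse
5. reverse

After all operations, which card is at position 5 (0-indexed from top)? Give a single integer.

Answer: 2

Derivation:
After op 1 (in_shuffle): [1 6 0 3 4 2 5]
After op 2 (cut(3)): [3 4 2 5 1 6 0]
After op 3 (in_shuffle): [5 3 1 4 6 2 0]
After op 4 (reverse): [0 2 6 4 1 3 5]
After op 5 (reverse): [5 3 1 4 6 2 0]
Position 5: card 2.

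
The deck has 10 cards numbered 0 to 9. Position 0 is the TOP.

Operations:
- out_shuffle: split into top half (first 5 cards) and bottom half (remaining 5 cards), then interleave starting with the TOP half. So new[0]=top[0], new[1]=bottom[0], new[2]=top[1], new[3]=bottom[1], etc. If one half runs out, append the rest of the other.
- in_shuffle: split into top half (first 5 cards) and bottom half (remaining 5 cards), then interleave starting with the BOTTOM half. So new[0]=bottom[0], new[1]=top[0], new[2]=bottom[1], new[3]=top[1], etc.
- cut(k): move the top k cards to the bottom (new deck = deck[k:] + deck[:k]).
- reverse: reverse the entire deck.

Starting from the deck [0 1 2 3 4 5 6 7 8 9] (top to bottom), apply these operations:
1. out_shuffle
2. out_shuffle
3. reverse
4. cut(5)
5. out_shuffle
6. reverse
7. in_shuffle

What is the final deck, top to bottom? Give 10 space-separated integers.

Answer: 5 8 2 0 3 6 9 7 1 4

Derivation:
After op 1 (out_shuffle): [0 5 1 6 2 7 3 8 4 9]
After op 2 (out_shuffle): [0 7 5 3 1 8 6 4 2 9]
After op 3 (reverse): [9 2 4 6 8 1 3 5 7 0]
After op 4 (cut(5)): [1 3 5 7 0 9 2 4 6 8]
After op 5 (out_shuffle): [1 9 3 2 5 4 7 6 0 8]
After op 6 (reverse): [8 0 6 7 4 5 2 3 9 1]
After op 7 (in_shuffle): [5 8 2 0 3 6 9 7 1 4]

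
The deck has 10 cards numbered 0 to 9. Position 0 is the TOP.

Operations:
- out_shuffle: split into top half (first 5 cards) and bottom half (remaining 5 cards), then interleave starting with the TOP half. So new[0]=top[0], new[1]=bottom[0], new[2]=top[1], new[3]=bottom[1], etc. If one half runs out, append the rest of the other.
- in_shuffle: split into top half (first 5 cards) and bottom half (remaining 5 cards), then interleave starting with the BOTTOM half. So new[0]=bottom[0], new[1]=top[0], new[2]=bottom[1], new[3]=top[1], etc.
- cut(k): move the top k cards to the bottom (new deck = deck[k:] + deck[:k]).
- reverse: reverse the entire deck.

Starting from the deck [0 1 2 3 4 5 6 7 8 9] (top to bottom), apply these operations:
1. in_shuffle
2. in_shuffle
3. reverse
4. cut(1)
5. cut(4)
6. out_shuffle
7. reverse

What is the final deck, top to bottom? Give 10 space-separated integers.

After op 1 (in_shuffle): [5 0 6 1 7 2 8 3 9 4]
After op 2 (in_shuffle): [2 5 8 0 3 6 9 1 4 7]
After op 3 (reverse): [7 4 1 9 6 3 0 8 5 2]
After op 4 (cut(1)): [4 1 9 6 3 0 8 5 2 7]
After op 5 (cut(4)): [3 0 8 5 2 7 4 1 9 6]
After op 6 (out_shuffle): [3 7 0 4 8 1 5 9 2 6]
After op 7 (reverse): [6 2 9 5 1 8 4 0 7 3]

Answer: 6 2 9 5 1 8 4 0 7 3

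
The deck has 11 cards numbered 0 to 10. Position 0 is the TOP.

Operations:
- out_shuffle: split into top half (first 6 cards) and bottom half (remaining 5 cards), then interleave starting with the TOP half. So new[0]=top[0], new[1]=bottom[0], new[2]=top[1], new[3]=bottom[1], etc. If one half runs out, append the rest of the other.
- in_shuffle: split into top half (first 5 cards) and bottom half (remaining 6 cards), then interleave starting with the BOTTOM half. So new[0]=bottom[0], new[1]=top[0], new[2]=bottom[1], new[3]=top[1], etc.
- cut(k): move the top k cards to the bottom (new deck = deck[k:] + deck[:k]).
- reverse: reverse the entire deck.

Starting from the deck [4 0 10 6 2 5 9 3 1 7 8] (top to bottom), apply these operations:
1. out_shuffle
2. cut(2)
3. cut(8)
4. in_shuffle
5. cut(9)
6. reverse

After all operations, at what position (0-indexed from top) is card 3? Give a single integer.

Answer: 10

Derivation:
After op 1 (out_shuffle): [4 9 0 3 10 1 6 7 2 8 5]
After op 2 (cut(2)): [0 3 10 1 6 7 2 8 5 4 9]
After op 3 (cut(8)): [5 4 9 0 3 10 1 6 7 2 8]
After op 4 (in_shuffle): [10 5 1 4 6 9 7 0 2 3 8]
After op 5 (cut(9)): [3 8 10 5 1 4 6 9 7 0 2]
After op 6 (reverse): [2 0 7 9 6 4 1 5 10 8 3]
Card 3 is at position 10.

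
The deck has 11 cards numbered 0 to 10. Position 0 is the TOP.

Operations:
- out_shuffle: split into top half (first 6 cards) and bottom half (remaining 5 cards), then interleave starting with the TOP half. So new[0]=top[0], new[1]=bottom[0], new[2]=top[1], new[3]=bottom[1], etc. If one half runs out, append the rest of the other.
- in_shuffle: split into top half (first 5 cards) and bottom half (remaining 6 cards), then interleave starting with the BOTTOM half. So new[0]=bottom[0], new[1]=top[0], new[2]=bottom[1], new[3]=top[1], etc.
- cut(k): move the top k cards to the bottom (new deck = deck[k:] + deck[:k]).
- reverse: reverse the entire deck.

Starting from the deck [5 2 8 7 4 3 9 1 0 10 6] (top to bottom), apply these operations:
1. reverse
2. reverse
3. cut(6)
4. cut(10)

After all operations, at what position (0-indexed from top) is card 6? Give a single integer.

After op 1 (reverse): [6 10 0 1 9 3 4 7 8 2 5]
After op 2 (reverse): [5 2 8 7 4 3 9 1 0 10 6]
After op 3 (cut(6)): [9 1 0 10 6 5 2 8 7 4 3]
After op 4 (cut(10)): [3 9 1 0 10 6 5 2 8 7 4]
Card 6 is at position 5.

Answer: 5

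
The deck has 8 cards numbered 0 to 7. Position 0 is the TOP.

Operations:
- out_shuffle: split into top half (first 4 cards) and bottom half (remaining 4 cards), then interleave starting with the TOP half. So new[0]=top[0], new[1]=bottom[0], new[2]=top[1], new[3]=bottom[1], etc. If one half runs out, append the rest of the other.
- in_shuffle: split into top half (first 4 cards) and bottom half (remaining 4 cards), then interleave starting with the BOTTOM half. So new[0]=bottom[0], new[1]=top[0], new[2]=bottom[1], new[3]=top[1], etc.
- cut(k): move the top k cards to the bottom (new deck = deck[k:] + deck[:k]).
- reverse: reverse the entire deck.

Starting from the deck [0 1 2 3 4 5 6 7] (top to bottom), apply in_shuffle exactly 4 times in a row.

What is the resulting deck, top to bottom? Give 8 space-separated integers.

Answer: 3 7 2 6 1 5 0 4

Derivation:
After op 1 (in_shuffle): [4 0 5 1 6 2 7 3]
After op 2 (in_shuffle): [6 4 2 0 7 5 3 1]
After op 3 (in_shuffle): [7 6 5 4 3 2 1 0]
After op 4 (in_shuffle): [3 7 2 6 1 5 0 4]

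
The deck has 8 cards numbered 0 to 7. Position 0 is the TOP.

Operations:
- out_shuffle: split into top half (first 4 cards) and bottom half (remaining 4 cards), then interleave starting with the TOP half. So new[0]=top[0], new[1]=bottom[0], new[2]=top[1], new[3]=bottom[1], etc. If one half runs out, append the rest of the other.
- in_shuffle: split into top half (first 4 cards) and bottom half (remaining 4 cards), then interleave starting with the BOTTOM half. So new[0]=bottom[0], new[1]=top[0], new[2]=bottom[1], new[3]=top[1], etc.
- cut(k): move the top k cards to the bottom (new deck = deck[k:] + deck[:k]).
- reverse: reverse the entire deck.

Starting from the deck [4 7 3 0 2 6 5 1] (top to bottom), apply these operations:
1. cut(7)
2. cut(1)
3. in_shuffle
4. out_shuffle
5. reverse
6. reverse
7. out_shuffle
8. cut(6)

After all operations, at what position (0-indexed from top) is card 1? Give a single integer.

Answer: 5

Derivation:
After op 1 (cut(7)): [1 4 7 3 0 2 6 5]
After op 2 (cut(1)): [4 7 3 0 2 6 5 1]
After op 3 (in_shuffle): [2 4 6 7 5 3 1 0]
After op 4 (out_shuffle): [2 5 4 3 6 1 7 0]
After op 5 (reverse): [0 7 1 6 3 4 5 2]
After op 6 (reverse): [2 5 4 3 6 1 7 0]
After op 7 (out_shuffle): [2 6 5 1 4 7 3 0]
After op 8 (cut(6)): [3 0 2 6 5 1 4 7]
Card 1 is at position 5.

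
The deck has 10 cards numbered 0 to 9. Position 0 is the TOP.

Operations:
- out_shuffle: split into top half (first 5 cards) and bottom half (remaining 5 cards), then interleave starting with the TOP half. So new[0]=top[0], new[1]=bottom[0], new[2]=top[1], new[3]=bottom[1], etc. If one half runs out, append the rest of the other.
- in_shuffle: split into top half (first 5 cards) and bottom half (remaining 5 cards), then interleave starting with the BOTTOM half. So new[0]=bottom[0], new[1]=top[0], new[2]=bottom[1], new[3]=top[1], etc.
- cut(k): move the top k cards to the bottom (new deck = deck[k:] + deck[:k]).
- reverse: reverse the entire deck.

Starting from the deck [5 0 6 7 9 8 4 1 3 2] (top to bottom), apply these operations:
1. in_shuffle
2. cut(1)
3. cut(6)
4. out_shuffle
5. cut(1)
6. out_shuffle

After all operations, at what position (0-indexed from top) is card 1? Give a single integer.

After op 1 (in_shuffle): [8 5 4 0 1 6 3 7 2 9]
After op 2 (cut(1)): [5 4 0 1 6 3 7 2 9 8]
After op 3 (cut(6)): [7 2 9 8 5 4 0 1 6 3]
After op 4 (out_shuffle): [7 4 2 0 9 1 8 6 5 3]
After op 5 (cut(1)): [4 2 0 9 1 8 6 5 3 7]
After op 6 (out_shuffle): [4 8 2 6 0 5 9 3 1 7]
Card 1 is at position 8.

Answer: 8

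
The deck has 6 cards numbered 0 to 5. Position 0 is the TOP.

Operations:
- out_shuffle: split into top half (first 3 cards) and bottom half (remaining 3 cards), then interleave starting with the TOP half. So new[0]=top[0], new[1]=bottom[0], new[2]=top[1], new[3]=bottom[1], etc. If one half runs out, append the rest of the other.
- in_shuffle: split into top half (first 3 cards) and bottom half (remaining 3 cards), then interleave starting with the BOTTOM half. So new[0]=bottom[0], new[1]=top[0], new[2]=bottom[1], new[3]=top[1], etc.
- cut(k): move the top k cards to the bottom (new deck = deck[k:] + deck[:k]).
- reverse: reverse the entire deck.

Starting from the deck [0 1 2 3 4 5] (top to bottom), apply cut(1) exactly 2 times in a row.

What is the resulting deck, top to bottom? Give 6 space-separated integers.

After op 1 (cut(1)): [1 2 3 4 5 0]
After op 2 (cut(1)): [2 3 4 5 0 1]

Answer: 2 3 4 5 0 1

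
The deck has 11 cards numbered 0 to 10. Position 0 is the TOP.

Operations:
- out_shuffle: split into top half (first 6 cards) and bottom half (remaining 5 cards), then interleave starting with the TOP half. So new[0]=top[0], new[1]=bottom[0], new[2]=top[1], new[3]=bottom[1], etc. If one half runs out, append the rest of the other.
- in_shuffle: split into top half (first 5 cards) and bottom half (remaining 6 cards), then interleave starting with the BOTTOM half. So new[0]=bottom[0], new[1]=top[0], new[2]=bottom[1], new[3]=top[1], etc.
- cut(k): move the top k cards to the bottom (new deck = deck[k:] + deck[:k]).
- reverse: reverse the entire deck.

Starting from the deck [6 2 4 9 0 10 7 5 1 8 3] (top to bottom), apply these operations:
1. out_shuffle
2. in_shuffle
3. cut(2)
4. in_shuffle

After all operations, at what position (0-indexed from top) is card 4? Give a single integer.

After op 1 (out_shuffle): [6 7 2 5 4 1 9 8 0 3 10]
After op 2 (in_shuffle): [1 6 9 7 8 2 0 5 3 4 10]
After op 3 (cut(2)): [9 7 8 2 0 5 3 4 10 1 6]
After op 4 (in_shuffle): [5 9 3 7 4 8 10 2 1 0 6]
Card 4 is at position 4.

Answer: 4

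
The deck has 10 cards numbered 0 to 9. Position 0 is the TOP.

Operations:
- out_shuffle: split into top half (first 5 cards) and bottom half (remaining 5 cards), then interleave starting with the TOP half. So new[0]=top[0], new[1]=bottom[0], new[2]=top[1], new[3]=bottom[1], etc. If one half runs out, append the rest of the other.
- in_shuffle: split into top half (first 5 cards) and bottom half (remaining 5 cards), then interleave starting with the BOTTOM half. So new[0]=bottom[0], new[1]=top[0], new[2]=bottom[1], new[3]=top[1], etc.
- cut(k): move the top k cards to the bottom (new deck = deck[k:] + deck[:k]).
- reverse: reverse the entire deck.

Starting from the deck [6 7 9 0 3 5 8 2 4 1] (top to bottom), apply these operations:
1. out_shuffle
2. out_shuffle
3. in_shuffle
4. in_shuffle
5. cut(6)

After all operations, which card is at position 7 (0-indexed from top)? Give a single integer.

After op 1 (out_shuffle): [6 5 7 8 9 2 0 4 3 1]
After op 2 (out_shuffle): [6 2 5 0 7 4 8 3 9 1]
After op 3 (in_shuffle): [4 6 8 2 3 5 9 0 1 7]
After op 4 (in_shuffle): [5 4 9 6 0 8 1 2 7 3]
After op 5 (cut(6)): [1 2 7 3 5 4 9 6 0 8]
Position 7: card 6.

Answer: 6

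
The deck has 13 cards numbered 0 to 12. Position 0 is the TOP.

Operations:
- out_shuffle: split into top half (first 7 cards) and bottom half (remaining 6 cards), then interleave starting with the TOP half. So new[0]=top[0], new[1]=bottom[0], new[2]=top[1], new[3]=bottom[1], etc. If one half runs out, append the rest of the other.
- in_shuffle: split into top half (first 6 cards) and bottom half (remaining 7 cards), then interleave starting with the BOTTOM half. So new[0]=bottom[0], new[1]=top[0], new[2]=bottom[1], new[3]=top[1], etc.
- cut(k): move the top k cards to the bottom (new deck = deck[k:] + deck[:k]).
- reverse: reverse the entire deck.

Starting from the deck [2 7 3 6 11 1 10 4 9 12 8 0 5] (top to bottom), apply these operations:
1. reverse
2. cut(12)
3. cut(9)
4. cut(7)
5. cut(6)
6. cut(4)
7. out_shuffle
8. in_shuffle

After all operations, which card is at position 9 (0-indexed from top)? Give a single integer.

Answer: 0

Derivation:
After op 1 (reverse): [5 0 8 12 9 4 10 1 11 6 3 7 2]
After op 2 (cut(12)): [2 5 0 8 12 9 4 10 1 11 6 3 7]
After op 3 (cut(9)): [11 6 3 7 2 5 0 8 12 9 4 10 1]
After op 4 (cut(7)): [8 12 9 4 10 1 11 6 3 7 2 5 0]
After op 5 (cut(6)): [11 6 3 7 2 5 0 8 12 9 4 10 1]
After op 6 (cut(4)): [2 5 0 8 12 9 4 10 1 11 6 3 7]
After op 7 (out_shuffle): [2 10 5 1 0 11 8 6 12 3 9 7 4]
After op 8 (in_shuffle): [8 2 6 10 12 5 3 1 9 0 7 11 4]
Position 9: card 0.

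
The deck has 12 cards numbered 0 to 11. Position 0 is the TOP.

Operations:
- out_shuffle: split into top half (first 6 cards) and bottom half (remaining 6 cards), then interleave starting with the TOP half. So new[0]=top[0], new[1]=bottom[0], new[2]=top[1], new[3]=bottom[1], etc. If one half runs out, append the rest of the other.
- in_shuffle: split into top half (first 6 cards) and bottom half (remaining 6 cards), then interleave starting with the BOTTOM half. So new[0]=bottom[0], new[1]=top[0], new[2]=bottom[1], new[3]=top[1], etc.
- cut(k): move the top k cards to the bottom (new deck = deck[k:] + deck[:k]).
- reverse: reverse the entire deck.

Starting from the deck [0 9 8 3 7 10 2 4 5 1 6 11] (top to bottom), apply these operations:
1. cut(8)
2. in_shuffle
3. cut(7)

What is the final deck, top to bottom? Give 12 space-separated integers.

Answer: 11 2 0 4 9 8 5 3 1 7 6 10

Derivation:
After op 1 (cut(8)): [5 1 6 11 0 9 8 3 7 10 2 4]
After op 2 (in_shuffle): [8 5 3 1 7 6 10 11 2 0 4 9]
After op 3 (cut(7)): [11 2 0 4 9 8 5 3 1 7 6 10]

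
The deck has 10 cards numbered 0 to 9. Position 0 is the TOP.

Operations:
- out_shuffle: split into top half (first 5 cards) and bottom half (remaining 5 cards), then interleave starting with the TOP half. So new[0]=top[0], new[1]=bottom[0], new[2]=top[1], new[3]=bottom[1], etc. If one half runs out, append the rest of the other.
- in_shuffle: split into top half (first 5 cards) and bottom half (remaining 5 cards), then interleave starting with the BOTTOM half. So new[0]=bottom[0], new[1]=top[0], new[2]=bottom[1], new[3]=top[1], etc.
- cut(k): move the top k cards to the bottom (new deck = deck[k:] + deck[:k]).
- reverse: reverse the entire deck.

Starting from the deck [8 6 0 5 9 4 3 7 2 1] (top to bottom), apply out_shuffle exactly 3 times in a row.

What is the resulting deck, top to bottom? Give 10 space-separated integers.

Answer: 8 2 7 3 4 9 5 0 6 1

Derivation:
After op 1 (out_shuffle): [8 4 6 3 0 7 5 2 9 1]
After op 2 (out_shuffle): [8 7 4 5 6 2 3 9 0 1]
After op 3 (out_shuffle): [8 2 7 3 4 9 5 0 6 1]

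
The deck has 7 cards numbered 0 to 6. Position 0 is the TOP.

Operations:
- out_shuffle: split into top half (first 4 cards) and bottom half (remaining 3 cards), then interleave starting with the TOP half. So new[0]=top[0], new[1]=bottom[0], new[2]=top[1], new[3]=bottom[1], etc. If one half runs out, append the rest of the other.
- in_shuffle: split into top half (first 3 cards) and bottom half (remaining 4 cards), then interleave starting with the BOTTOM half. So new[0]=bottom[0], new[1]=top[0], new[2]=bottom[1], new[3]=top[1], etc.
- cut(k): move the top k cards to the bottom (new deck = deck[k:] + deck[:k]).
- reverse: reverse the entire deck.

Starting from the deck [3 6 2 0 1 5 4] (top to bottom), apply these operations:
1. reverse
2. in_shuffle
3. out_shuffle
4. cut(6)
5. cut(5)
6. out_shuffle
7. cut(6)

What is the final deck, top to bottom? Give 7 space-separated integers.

After op 1 (reverse): [4 5 1 0 2 6 3]
After op 2 (in_shuffle): [0 4 2 5 6 1 3]
After op 3 (out_shuffle): [0 6 4 1 2 3 5]
After op 4 (cut(6)): [5 0 6 4 1 2 3]
After op 5 (cut(5)): [2 3 5 0 6 4 1]
After op 6 (out_shuffle): [2 6 3 4 5 1 0]
After op 7 (cut(6)): [0 2 6 3 4 5 1]

Answer: 0 2 6 3 4 5 1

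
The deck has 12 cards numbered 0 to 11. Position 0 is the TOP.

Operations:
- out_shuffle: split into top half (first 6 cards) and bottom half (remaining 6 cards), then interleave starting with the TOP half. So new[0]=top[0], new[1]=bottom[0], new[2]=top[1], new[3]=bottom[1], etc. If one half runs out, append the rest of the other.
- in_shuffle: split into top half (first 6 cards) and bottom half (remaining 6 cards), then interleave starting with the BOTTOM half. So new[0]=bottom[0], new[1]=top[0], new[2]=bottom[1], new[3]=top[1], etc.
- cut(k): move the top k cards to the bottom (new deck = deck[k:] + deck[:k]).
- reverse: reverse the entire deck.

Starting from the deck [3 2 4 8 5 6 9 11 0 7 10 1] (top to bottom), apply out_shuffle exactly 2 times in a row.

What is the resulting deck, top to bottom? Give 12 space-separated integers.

After op 1 (out_shuffle): [3 9 2 11 4 0 8 7 5 10 6 1]
After op 2 (out_shuffle): [3 8 9 7 2 5 11 10 4 6 0 1]

Answer: 3 8 9 7 2 5 11 10 4 6 0 1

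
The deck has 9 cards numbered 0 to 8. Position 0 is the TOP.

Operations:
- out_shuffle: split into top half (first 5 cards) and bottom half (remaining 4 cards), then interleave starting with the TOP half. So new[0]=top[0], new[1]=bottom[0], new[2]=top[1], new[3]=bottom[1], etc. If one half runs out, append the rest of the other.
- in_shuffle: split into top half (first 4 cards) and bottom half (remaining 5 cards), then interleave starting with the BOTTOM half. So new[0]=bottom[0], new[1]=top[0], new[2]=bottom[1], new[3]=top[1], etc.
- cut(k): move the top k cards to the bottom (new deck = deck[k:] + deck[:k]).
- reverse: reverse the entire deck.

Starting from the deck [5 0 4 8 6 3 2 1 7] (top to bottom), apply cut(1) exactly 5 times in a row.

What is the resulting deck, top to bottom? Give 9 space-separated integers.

Answer: 3 2 1 7 5 0 4 8 6

Derivation:
After op 1 (cut(1)): [0 4 8 6 3 2 1 7 5]
After op 2 (cut(1)): [4 8 6 3 2 1 7 5 0]
After op 3 (cut(1)): [8 6 3 2 1 7 5 0 4]
After op 4 (cut(1)): [6 3 2 1 7 5 0 4 8]
After op 5 (cut(1)): [3 2 1 7 5 0 4 8 6]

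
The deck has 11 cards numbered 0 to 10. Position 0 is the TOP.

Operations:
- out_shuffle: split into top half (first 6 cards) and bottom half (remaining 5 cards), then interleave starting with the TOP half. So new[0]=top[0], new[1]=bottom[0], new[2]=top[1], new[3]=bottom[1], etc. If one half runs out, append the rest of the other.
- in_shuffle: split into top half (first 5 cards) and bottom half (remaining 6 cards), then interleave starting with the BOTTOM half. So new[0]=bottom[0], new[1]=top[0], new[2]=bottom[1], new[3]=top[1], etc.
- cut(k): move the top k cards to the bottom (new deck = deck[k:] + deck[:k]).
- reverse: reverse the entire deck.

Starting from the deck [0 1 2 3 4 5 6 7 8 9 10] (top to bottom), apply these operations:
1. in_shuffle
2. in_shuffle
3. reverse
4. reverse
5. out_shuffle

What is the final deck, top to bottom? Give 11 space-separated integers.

Answer: 2 9 5 1 8 4 0 7 3 10 6

Derivation:
After op 1 (in_shuffle): [5 0 6 1 7 2 8 3 9 4 10]
After op 2 (in_shuffle): [2 5 8 0 3 6 9 1 4 7 10]
After op 3 (reverse): [10 7 4 1 9 6 3 0 8 5 2]
After op 4 (reverse): [2 5 8 0 3 6 9 1 4 7 10]
After op 5 (out_shuffle): [2 9 5 1 8 4 0 7 3 10 6]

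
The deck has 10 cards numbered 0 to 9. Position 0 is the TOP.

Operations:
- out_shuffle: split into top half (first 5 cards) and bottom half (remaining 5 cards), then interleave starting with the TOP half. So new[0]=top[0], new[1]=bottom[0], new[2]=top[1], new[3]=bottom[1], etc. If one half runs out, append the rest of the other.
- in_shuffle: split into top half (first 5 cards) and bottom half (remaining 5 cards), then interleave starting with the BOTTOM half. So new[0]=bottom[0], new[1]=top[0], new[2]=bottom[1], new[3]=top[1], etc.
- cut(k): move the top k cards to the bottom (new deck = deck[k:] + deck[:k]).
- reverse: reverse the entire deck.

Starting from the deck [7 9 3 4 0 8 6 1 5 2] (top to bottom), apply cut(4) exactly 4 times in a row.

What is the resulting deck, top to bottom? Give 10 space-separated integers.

After op 1 (cut(4)): [0 8 6 1 5 2 7 9 3 4]
After op 2 (cut(4)): [5 2 7 9 3 4 0 8 6 1]
After op 3 (cut(4)): [3 4 0 8 6 1 5 2 7 9]
After op 4 (cut(4)): [6 1 5 2 7 9 3 4 0 8]

Answer: 6 1 5 2 7 9 3 4 0 8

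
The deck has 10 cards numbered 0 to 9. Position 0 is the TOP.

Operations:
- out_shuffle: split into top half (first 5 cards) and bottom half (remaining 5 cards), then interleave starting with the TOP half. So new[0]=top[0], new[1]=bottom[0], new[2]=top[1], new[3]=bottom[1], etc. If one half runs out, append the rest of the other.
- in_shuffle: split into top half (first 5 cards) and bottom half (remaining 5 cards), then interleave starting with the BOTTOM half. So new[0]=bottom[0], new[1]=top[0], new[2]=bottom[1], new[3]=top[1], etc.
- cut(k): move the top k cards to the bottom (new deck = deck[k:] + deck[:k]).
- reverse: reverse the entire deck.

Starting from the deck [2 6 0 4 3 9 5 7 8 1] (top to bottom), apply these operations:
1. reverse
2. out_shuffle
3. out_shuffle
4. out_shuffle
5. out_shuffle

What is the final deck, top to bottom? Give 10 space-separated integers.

Answer: 1 9 6 5 0 7 4 8 3 2

Derivation:
After op 1 (reverse): [1 8 7 5 9 3 4 0 6 2]
After op 2 (out_shuffle): [1 3 8 4 7 0 5 6 9 2]
After op 3 (out_shuffle): [1 0 3 5 8 6 4 9 7 2]
After op 4 (out_shuffle): [1 6 0 4 3 9 5 7 8 2]
After op 5 (out_shuffle): [1 9 6 5 0 7 4 8 3 2]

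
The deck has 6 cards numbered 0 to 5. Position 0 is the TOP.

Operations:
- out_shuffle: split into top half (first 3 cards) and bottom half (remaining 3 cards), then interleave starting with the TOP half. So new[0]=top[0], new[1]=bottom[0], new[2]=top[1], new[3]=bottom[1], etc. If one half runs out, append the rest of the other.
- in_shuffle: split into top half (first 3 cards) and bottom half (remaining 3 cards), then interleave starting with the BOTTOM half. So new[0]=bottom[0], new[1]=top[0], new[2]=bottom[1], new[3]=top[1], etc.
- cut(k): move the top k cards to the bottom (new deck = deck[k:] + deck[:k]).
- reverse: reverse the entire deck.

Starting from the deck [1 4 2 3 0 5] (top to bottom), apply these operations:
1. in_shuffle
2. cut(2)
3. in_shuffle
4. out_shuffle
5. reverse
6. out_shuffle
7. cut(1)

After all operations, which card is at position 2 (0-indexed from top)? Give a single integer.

After op 1 (in_shuffle): [3 1 0 4 5 2]
After op 2 (cut(2)): [0 4 5 2 3 1]
After op 3 (in_shuffle): [2 0 3 4 1 5]
After op 4 (out_shuffle): [2 4 0 1 3 5]
After op 5 (reverse): [5 3 1 0 4 2]
After op 6 (out_shuffle): [5 0 3 4 1 2]
After op 7 (cut(1)): [0 3 4 1 2 5]
Position 2: card 4.

Answer: 4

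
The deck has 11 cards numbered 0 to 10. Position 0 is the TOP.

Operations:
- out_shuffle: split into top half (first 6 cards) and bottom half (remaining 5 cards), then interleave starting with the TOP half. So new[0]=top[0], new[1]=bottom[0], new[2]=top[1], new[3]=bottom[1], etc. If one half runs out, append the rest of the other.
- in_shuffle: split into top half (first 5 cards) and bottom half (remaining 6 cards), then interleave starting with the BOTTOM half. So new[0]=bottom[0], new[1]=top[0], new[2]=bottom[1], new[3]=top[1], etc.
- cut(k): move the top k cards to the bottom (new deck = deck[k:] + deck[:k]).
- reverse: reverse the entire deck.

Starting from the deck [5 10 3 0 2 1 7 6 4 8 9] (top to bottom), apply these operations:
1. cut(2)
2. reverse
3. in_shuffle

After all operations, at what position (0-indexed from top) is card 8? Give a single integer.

After op 1 (cut(2)): [3 0 2 1 7 6 4 8 9 5 10]
After op 2 (reverse): [10 5 9 8 4 6 7 1 2 0 3]
After op 3 (in_shuffle): [6 10 7 5 1 9 2 8 0 4 3]
Card 8 is at position 7.

Answer: 7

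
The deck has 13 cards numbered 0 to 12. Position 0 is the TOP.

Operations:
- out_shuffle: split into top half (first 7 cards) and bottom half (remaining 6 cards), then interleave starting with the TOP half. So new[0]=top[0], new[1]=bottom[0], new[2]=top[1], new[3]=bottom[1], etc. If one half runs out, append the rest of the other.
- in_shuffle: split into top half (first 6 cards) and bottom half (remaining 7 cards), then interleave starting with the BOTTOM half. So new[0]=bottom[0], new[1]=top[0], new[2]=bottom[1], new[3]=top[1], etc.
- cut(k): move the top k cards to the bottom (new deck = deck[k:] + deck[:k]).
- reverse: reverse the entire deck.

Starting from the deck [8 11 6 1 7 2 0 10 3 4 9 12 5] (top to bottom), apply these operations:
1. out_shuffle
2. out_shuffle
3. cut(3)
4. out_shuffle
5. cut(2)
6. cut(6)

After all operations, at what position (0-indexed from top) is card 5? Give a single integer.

After op 1 (out_shuffle): [8 10 11 3 6 4 1 9 7 12 2 5 0]
After op 2 (out_shuffle): [8 9 10 7 11 12 3 2 6 5 4 0 1]
After op 3 (cut(3)): [7 11 12 3 2 6 5 4 0 1 8 9 10]
After op 4 (out_shuffle): [7 4 11 0 12 1 3 8 2 9 6 10 5]
After op 5 (cut(2)): [11 0 12 1 3 8 2 9 6 10 5 7 4]
After op 6 (cut(6)): [2 9 6 10 5 7 4 11 0 12 1 3 8]
Card 5 is at position 4.

Answer: 4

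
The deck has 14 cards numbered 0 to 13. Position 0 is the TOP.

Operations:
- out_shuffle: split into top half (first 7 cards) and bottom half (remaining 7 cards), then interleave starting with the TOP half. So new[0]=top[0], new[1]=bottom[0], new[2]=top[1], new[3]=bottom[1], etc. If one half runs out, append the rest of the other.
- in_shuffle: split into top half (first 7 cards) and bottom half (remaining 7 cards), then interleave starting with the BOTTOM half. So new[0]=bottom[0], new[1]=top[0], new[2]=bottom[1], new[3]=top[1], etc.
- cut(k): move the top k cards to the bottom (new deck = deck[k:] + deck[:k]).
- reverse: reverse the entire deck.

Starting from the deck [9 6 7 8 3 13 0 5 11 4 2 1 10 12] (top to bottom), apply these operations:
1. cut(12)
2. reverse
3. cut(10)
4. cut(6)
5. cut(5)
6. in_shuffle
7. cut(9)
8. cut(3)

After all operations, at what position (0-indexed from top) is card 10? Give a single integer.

Answer: 1

Derivation:
After op 1 (cut(12)): [10 12 9 6 7 8 3 13 0 5 11 4 2 1]
After op 2 (reverse): [1 2 4 11 5 0 13 3 8 7 6 9 12 10]
After op 3 (cut(10)): [6 9 12 10 1 2 4 11 5 0 13 3 8 7]
After op 4 (cut(6)): [4 11 5 0 13 3 8 7 6 9 12 10 1 2]
After op 5 (cut(5)): [3 8 7 6 9 12 10 1 2 4 11 5 0 13]
After op 6 (in_shuffle): [1 3 2 8 4 7 11 6 5 9 0 12 13 10]
After op 7 (cut(9)): [9 0 12 13 10 1 3 2 8 4 7 11 6 5]
After op 8 (cut(3)): [13 10 1 3 2 8 4 7 11 6 5 9 0 12]
Card 10 is at position 1.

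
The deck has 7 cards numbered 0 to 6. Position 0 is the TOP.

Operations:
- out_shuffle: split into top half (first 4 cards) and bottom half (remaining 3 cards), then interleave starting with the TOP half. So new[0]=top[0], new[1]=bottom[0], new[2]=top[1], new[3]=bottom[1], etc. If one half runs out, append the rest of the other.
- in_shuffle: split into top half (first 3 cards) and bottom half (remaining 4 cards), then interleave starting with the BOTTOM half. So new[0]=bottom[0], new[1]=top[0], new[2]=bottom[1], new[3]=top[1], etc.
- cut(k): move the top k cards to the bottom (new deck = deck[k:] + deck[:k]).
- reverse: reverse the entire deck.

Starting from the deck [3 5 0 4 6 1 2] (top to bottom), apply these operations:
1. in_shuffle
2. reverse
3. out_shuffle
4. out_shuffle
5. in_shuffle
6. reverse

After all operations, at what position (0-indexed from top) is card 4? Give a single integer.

Answer: 6

Derivation:
After op 1 (in_shuffle): [4 3 6 5 1 0 2]
After op 2 (reverse): [2 0 1 5 6 3 4]
After op 3 (out_shuffle): [2 6 0 3 1 4 5]
After op 4 (out_shuffle): [2 1 6 4 0 5 3]
After op 5 (in_shuffle): [4 2 0 1 5 6 3]
After op 6 (reverse): [3 6 5 1 0 2 4]
Card 4 is at position 6.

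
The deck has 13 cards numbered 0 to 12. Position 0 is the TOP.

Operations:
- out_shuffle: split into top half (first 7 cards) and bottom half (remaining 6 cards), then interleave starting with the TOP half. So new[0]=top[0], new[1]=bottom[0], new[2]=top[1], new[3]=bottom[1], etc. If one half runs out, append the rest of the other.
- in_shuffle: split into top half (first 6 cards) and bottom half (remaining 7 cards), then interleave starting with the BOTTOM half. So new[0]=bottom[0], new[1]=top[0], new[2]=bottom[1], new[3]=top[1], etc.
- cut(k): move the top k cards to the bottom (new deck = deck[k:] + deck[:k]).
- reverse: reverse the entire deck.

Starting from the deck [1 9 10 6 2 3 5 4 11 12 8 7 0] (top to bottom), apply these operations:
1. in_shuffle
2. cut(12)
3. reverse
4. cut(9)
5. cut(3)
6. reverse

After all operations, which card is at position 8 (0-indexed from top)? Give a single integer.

Answer: 8

Derivation:
After op 1 (in_shuffle): [5 1 4 9 11 10 12 6 8 2 7 3 0]
After op 2 (cut(12)): [0 5 1 4 9 11 10 12 6 8 2 7 3]
After op 3 (reverse): [3 7 2 8 6 12 10 11 9 4 1 5 0]
After op 4 (cut(9)): [4 1 5 0 3 7 2 8 6 12 10 11 9]
After op 5 (cut(3)): [0 3 7 2 8 6 12 10 11 9 4 1 5]
After op 6 (reverse): [5 1 4 9 11 10 12 6 8 2 7 3 0]
Position 8: card 8.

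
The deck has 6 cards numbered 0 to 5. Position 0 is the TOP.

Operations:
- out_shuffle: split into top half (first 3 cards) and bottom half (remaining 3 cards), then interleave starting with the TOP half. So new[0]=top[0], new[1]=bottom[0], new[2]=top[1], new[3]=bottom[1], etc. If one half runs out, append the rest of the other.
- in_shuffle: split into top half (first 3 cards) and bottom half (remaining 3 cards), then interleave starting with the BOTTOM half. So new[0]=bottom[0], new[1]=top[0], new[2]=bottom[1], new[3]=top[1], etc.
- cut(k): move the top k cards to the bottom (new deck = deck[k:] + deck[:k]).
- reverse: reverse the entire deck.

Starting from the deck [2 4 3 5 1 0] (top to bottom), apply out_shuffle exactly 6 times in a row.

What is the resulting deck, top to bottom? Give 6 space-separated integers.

Answer: 2 1 5 3 4 0

Derivation:
After op 1 (out_shuffle): [2 5 4 1 3 0]
After op 2 (out_shuffle): [2 1 5 3 4 0]
After op 3 (out_shuffle): [2 3 1 4 5 0]
After op 4 (out_shuffle): [2 4 3 5 1 0]
After op 5 (out_shuffle): [2 5 4 1 3 0]
After op 6 (out_shuffle): [2 1 5 3 4 0]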